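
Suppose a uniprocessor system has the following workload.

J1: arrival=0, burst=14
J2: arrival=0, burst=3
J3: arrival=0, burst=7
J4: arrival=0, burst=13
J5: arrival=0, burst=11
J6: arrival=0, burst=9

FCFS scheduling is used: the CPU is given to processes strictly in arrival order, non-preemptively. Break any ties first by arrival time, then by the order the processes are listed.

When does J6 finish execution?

57

Schedule: | J1 0-14 | J2 14-17 | J3 17-24 | J4 24-37 | J5 37-48 | J6 48-57 |
Completion: J1=14  J2=17  J3=24  J4=37  J5=48  J6=57
Turnaround (C−A): J1=14  J2=17  J3=24  J4=37  J5=48  J6=57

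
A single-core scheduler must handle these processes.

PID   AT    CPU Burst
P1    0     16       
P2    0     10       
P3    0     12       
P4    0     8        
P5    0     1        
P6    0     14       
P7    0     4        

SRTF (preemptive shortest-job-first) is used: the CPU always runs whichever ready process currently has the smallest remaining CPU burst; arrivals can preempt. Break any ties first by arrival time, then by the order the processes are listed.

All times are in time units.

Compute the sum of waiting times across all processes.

Gantt: | P5 0-1 | P7 1-5 | P4 5-13 | P2 13-23 | P3 23-35 | P6 35-49 | P1 49-65 |
Completion: P1=65  P2=23  P3=35  P4=13  P5=1  P6=49  P7=5
Waiting = turnaround − burst: P1=49, P2=13, P3=23, P4=5, P5=0, P6=35, P7=1
Total waiting = 49 + 13 + 23 + 5 + 0 + 35 + 1 = 126

126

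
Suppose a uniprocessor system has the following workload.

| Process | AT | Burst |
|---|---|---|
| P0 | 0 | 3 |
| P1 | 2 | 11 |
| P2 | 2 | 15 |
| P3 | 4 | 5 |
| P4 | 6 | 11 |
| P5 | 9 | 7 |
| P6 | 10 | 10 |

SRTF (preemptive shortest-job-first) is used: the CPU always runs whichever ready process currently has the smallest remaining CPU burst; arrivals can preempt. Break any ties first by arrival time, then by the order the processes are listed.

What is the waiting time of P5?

0

Gantt: | P0 0-3 | P1 3-4 | P3 4-9 | P5 9-16 | P1 16-26 | P6 26-36 | P4 36-47 | P2 47-62 |
Completion: P0=3  P1=26  P2=62  P3=9  P4=47  P5=16  P6=36
Waiting(P5) = turnaround − burst = 7 − 7 = 0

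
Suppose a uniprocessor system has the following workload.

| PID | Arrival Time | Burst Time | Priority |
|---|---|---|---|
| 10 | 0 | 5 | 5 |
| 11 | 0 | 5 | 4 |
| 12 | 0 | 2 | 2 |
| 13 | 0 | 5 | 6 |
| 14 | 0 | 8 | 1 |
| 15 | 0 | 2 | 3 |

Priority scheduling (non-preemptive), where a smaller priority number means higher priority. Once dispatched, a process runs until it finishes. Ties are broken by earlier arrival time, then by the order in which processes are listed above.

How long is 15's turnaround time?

12

Schedule: | 14 0-8 | 12 8-10 | 15 10-12 | 11 12-17 | 10 17-22 | 13 22-27 |
Completion: 10=22  11=17  12=10  13=27  14=8  15=12
Turnaround (C−A): 10=22  11=17  12=10  13=27  14=8  15=12
Turnaround(15) = completion − arrival = 12 − 0 = 12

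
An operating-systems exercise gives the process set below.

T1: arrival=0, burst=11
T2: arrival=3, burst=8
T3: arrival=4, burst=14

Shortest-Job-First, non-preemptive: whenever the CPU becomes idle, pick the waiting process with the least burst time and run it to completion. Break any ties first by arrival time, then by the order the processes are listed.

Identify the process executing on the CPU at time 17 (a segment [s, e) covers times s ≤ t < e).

T2

Schedule: | T1 0-11 | T2 11-19 | T3 19-33 |
Completion: T1=11  T2=19  T3=33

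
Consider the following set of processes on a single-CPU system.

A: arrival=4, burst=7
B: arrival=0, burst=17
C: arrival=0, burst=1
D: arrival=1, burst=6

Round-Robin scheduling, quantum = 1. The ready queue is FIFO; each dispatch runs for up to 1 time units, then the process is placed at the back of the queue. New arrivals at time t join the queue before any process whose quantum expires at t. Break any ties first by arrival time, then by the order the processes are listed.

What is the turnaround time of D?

16

Gantt: | B 0-1 | C 1-2 | D 2-3 | B 3-4 | D 4-5 | A 5-6 | B 6-7 | D 7-8 | A 8-9 | B 9-10 | D 10-11 | A 11-12 | B 12-13 | D 13-14 | A 14-15 | B 15-16 | D 16-17 | A 17-18 | B 18-19 | A 19-20 | B 20-21 | A 21-22 | B 22-31 |
Completion: A=22  B=31  C=2  D=17
Turnaround (C−A): A=18  B=31  C=2  D=16
Turnaround(D) = completion − arrival = 17 − 1 = 16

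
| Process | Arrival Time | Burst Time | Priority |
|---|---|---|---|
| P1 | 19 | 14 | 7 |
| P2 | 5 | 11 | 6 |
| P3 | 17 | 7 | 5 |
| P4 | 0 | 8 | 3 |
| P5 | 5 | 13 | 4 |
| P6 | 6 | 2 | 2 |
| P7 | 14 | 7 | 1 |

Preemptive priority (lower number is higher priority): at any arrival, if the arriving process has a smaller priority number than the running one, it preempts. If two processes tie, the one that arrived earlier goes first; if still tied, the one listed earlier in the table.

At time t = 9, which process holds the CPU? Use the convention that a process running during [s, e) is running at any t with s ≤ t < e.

P4

Gantt: | P4 0-6 | P6 6-8 | P4 8-10 | P5 10-14 | P7 14-21 | P5 21-30 | P3 30-37 | P2 37-48 | P1 48-62 |
Completion: P1=62  P2=48  P3=37  P4=10  P5=30  P6=8  P7=21
Turnaround (C−A): P1=43  P2=43  P3=20  P4=10  P5=25  P6=2  P7=7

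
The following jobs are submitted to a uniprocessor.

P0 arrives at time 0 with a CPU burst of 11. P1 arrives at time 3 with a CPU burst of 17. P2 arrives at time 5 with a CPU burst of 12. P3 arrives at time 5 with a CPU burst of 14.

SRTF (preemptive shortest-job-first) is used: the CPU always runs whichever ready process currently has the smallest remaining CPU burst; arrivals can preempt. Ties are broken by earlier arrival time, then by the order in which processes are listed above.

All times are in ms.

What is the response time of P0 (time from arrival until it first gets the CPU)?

0

Gantt: | P0 0-11 | P2 11-23 | P3 23-37 | P1 37-54 |
Completion: P0=11  P1=54  P2=23  P3=37
Response(P0) = first start − arrival = 0 − 0 = 0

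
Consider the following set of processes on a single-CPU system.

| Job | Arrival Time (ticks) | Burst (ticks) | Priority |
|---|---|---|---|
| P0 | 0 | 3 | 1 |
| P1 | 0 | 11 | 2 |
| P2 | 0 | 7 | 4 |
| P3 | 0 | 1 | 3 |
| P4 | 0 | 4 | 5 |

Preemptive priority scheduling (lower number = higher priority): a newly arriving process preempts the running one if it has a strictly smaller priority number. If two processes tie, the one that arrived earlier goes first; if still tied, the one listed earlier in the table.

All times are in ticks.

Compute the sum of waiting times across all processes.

Timeline: | P0 0-3 | P1 3-14 | P3 14-15 | P2 15-22 | P4 22-26 |
Completion: P0=3  P1=14  P2=22  P3=15  P4=26
Turnaround (C−A): P0=3  P1=14  P2=22  P3=15  P4=26
Waiting = turnaround − burst: P0=0, P1=3, P2=15, P3=14, P4=22
Total waiting = 0 + 3 + 15 + 14 + 22 = 54

54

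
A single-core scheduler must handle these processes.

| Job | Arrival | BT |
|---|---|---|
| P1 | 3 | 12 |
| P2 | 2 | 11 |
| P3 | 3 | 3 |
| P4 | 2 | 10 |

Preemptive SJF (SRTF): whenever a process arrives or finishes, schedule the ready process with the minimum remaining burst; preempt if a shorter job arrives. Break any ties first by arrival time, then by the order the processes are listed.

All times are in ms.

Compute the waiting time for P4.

Schedule: | idle 0-2 | P4 2-3 | P3 3-6 | P4 6-15 | P2 15-26 | P1 26-38 |
Completion: P1=38  P2=26  P3=6  P4=15
Turnaround (C−A): P1=35  P2=24  P3=3  P4=13
Waiting(P4) = turnaround − burst = 13 − 10 = 3

3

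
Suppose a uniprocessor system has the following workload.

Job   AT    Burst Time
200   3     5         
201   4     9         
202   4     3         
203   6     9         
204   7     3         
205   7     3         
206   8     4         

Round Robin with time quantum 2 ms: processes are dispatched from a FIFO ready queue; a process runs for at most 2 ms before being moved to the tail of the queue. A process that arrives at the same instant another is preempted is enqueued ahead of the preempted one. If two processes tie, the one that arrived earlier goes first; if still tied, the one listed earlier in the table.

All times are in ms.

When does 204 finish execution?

26

Schedule: | idle 0-3 | 200 3-5 | 201 5-7 | 202 7-9 | 200 9-11 | 203 11-13 | 204 13-15 | 205 15-17 | 201 17-19 | 206 19-21 | 202 21-22 | 200 22-23 | 203 23-25 | 204 25-26 | 205 26-27 | 201 27-29 | 206 29-31 | 203 31-33 | 201 33-35 | 203 35-37 | 201 37-38 | 203 38-39 |
Completion: 200=23  201=38  202=22  203=39  204=26  205=27  206=31
Turnaround (C−A): 200=20  201=34  202=18  203=33  204=19  205=20  206=23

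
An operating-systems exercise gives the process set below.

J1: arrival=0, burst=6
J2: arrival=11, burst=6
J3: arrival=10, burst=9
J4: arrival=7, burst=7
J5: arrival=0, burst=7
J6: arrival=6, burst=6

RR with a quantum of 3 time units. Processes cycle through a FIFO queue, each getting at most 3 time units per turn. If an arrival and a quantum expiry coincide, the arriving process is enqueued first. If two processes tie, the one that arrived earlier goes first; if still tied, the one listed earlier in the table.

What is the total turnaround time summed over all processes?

Schedule: | J1 0-3 | J5 3-6 | J1 6-9 | J6 9-12 | J5 12-15 | J4 15-18 | J3 18-21 | J2 21-24 | J6 24-27 | J5 27-28 | J4 28-31 | J3 31-34 | J2 34-37 | J4 37-38 | J3 38-41 |
Completion: J1=9  J2=37  J3=41  J4=38  J5=28  J6=27
Turnaround (C−A): J1=9  J2=26  J3=31  J4=31  J5=28  J6=21
Turnaround = completion − arrival: J1=9, J2=26, J3=31, J4=31, J5=28, J6=21
Total turnaround = 9 + 26 + 31 + 31 + 28 + 21 = 146

146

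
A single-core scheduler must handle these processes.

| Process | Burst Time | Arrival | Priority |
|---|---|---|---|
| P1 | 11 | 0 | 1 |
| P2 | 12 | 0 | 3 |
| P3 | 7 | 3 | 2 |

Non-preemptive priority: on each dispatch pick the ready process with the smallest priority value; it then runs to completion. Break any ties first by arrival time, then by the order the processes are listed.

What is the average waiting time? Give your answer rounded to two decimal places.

Timeline: | P1 0-11 | P3 11-18 | P2 18-30 |
Completion: P1=11  P2=30  P3=18
Turnaround (C−A): P1=11  P2=30  P3=15
Waiting times: P1=0, P2=18, P3=8
Average waiting = (0+18+8) / 3 = 26/3 = 8.67

8.67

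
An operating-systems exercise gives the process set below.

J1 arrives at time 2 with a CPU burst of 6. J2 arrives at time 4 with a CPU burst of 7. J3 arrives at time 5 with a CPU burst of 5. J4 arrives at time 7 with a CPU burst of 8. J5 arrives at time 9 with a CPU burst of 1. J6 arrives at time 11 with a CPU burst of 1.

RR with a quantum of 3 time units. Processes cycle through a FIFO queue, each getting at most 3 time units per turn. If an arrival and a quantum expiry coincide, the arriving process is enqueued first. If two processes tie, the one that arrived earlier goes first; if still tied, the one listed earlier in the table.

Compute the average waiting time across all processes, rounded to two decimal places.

Gantt: | idle 0-2 | J1 2-5 | J2 5-8 | J3 8-11 | J1 11-14 | J4 14-17 | J2 17-20 | J5 20-21 | J6 21-22 | J3 22-24 | J4 24-27 | J2 27-28 | J4 28-30 |
Completion: J1=14  J2=28  J3=24  J4=30  J5=21  J6=22
Waiting times: J1=6, J2=17, J3=14, J4=15, J5=11, J6=10
Average waiting = (6+17+14+15+11+10) / 6 = 73/6 = 12.17

12.17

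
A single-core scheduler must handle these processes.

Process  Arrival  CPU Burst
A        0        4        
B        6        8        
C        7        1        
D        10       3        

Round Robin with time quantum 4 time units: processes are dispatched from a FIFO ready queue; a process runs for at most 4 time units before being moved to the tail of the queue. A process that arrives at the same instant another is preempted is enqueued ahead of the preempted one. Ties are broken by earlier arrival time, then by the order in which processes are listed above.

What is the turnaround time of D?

Gantt: | A 0-4 | idle 4-6 | B 6-10 | C 10-11 | D 11-14 | B 14-18 |
Completion: A=4  B=18  C=11  D=14
Turnaround (C−A): A=4  B=12  C=4  D=4
Turnaround(D) = completion − arrival = 14 − 10 = 4

4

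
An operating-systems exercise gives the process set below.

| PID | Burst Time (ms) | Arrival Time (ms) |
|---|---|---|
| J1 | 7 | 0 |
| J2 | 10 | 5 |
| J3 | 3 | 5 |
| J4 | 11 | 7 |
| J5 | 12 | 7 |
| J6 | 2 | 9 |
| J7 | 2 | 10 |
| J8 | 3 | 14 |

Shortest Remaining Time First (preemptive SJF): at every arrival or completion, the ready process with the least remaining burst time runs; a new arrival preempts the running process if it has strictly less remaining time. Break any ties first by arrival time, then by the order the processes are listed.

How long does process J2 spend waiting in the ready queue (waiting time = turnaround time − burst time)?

Schedule: | J1 0-7 | J3 7-10 | J6 10-12 | J7 12-14 | J8 14-17 | J2 17-27 | J4 27-38 | J5 38-50 |
Completion: J1=7  J2=27  J3=10  J4=38  J5=50  J6=12  J7=14  J8=17
Turnaround (C−A): J1=7  J2=22  J3=5  J4=31  J5=43  J6=3  J7=4  J8=3
Waiting(J2) = turnaround − burst = 22 − 10 = 12

12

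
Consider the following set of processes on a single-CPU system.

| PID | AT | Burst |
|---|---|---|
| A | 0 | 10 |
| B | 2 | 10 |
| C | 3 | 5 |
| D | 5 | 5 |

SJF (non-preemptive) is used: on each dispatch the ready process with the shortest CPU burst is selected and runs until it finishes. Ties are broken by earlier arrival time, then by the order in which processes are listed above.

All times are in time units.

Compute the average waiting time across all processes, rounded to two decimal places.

Gantt: | A 0-10 | C 10-15 | D 15-20 | B 20-30 |
Completion: A=10  B=30  C=15  D=20
Waiting times: A=0, B=18, C=7, D=10
Average waiting = (0+18+7+10) / 4 = 35/4 = 8.75

8.75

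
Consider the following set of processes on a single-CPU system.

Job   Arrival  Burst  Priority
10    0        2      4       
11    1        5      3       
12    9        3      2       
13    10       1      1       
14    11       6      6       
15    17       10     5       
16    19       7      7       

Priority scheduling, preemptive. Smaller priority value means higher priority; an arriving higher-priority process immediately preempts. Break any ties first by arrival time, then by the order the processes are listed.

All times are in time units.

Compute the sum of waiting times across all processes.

28

Schedule: | 10 0-1 | 11 1-6 | 10 6-7 | idle 7-9 | 12 9-10 | 13 10-11 | 12 11-13 | 14 13-17 | 15 17-27 | 14 27-29 | 16 29-36 |
Completion: 10=7  11=6  12=13  13=11  14=29  15=27  16=36
Turnaround (C−A): 10=7  11=5  12=4  13=1  14=18  15=10  16=17
Waiting = turnaround − burst: 10=5, 11=0, 12=1, 13=0, 14=12, 15=0, 16=10
Total waiting = 5 + 0 + 1 + 0 + 12 + 0 + 10 = 28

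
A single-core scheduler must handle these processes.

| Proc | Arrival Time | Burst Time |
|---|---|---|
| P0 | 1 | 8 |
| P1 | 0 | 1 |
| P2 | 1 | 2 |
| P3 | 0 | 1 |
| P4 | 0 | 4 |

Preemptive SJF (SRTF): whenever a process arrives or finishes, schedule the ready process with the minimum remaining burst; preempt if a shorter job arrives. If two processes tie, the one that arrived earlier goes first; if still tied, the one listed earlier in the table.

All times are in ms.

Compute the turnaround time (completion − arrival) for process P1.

1

Timeline: | P1 0-1 | P3 1-2 | P2 2-4 | P4 4-8 | P0 8-16 |
Completion: P0=16  P1=1  P2=4  P3=2  P4=8
Turnaround (C−A): P0=15  P1=1  P2=3  P3=2  P4=8
Turnaround(P1) = completion − arrival = 1 − 0 = 1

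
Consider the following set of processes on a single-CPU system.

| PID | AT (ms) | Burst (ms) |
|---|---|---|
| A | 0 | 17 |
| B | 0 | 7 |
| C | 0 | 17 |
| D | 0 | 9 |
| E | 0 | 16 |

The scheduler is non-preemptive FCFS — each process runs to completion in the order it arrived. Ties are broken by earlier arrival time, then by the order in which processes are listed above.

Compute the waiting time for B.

Gantt: | A 0-17 | B 17-24 | C 24-41 | D 41-50 | E 50-66 |
Completion: A=17  B=24  C=41  D=50  E=66
Waiting(B) = turnaround − burst = 24 − 7 = 17

17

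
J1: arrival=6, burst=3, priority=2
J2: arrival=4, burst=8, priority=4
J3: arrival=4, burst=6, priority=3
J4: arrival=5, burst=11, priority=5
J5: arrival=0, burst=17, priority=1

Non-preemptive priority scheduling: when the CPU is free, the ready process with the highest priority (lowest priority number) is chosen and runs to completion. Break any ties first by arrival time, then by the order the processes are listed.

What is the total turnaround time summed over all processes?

123

Timeline: | J5 0-17 | J1 17-20 | J3 20-26 | J2 26-34 | J4 34-45 |
Completion: J1=20  J2=34  J3=26  J4=45  J5=17
Turnaround = completion − arrival: J1=14, J2=30, J3=22, J4=40, J5=17
Total turnaround = 14 + 30 + 22 + 40 + 17 = 123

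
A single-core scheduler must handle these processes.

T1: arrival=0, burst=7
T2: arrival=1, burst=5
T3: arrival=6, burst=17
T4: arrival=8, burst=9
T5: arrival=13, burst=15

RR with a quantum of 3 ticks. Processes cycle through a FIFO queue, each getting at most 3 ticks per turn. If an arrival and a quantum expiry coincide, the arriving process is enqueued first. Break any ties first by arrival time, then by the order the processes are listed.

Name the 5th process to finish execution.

Timeline: | T1 0-3 | T2 3-6 | T1 6-9 | T3 9-12 | T2 12-14 | T4 14-17 | T1 17-18 | T3 18-21 | T5 21-24 | T4 24-27 | T3 27-30 | T5 30-33 | T4 33-36 | T3 36-39 | T5 39-42 | T3 42-45 | T5 45-48 | T3 48-50 | T5 50-53 |
Completion: T1=18  T2=14  T3=50  T4=36  T5=53
Finish order: T2 → T1 → T4 → T3 → T5

T5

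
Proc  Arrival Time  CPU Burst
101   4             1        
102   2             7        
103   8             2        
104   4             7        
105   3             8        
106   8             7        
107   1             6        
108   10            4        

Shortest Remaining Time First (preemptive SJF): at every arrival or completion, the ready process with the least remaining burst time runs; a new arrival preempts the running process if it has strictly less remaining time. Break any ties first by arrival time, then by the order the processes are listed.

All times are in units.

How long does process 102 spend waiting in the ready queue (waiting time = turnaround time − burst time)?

12

Gantt: | idle 0-1 | 107 1-4 | 101 4-5 | 107 5-8 | 103 8-10 | 108 10-14 | 102 14-21 | 104 21-28 | 106 28-35 | 105 35-43 |
Completion: 101=5  102=21  103=10  104=28  105=43  106=35  107=8  108=14
Waiting(102) = turnaround − burst = 19 − 7 = 12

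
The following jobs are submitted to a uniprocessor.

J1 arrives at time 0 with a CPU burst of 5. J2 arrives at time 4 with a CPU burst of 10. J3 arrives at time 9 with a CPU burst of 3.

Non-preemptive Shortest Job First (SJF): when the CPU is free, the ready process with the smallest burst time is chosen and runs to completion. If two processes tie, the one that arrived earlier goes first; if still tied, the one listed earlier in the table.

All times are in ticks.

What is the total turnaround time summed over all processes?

25

Timeline: | J1 0-5 | J2 5-15 | J3 15-18 |
Completion: J1=5  J2=15  J3=18
Turnaround (C−A): J1=5  J2=11  J3=9
Turnaround = completion − arrival: J1=5, J2=11, J3=9
Total turnaround = 5 + 11 + 9 = 25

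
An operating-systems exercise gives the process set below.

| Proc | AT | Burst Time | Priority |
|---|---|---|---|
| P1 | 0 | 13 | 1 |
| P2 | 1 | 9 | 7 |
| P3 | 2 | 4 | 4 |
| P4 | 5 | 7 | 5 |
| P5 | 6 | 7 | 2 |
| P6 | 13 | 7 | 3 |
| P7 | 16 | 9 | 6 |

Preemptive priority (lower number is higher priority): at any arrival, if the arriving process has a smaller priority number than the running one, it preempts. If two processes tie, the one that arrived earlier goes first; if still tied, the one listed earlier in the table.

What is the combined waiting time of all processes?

Timeline: | P1 0-13 | P5 13-20 | P6 20-27 | P3 27-31 | P4 31-38 | P7 38-47 | P2 47-56 |
Completion: P1=13  P2=56  P3=31  P4=38  P5=20  P6=27  P7=47
Turnaround (C−A): P1=13  P2=55  P3=29  P4=33  P5=14  P6=14  P7=31
Waiting = turnaround − burst: P1=0, P2=46, P3=25, P4=26, P5=7, P6=7, P7=22
Total waiting = 0 + 46 + 25 + 26 + 7 + 7 + 22 = 133

133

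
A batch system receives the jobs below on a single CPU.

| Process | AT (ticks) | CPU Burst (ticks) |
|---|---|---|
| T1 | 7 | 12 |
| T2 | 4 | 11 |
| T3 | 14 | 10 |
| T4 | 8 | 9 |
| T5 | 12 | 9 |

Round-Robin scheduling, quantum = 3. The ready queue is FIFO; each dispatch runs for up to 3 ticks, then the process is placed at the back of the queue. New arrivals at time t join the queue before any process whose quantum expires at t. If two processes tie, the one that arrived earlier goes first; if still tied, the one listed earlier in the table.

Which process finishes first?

Gantt: | idle 0-4 | T2 4-7 | T1 7-10 | T2 10-13 | T4 13-16 | T1 16-19 | T5 19-22 | T2 22-25 | T3 25-28 | T4 28-31 | T1 31-34 | T5 34-37 | T2 37-39 | T3 39-42 | T4 42-45 | T1 45-48 | T5 48-51 | T3 51-55 |
Completion: T1=48  T2=39  T3=55  T4=45  T5=51
Finish order: T2 → T4 → T1 → T5 → T3

T2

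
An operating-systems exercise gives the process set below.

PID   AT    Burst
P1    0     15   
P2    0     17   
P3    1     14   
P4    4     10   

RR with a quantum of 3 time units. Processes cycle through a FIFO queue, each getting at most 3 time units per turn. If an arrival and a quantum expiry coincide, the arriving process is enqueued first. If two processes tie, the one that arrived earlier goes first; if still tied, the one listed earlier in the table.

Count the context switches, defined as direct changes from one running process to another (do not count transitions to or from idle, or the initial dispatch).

19

Schedule: | P1 0-3 | P2 3-6 | P3 6-9 | P1 9-12 | P4 12-15 | P2 15-18 | P3 18-21 | P1 21-24 | P4 24-27 | P2 27-30 | P3 30-33 | P1 33-36 | P4 36-39 | P2 39-42 | P3 42-45 | P1 45-48 | P4 48-49 | P2 49-52 | P3 52-54 | P2 54-56 |
Completion: P1=48  P2=56  P3=54  P4=49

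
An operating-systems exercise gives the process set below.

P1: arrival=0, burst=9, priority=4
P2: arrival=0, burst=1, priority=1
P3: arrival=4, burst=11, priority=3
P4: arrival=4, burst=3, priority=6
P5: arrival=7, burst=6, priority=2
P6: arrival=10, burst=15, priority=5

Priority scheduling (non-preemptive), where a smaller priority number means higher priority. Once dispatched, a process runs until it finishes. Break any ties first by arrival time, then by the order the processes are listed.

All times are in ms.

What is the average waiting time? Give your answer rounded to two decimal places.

Schedule: | P2 0-1 | P1 1-10 | P5 10-16 | P3 16-27 | P6 27-42 | P4 42-45 |
Completion: P1=10  P2=1  P3=27  P4=45  P5=16  P6=42
Waiting times: P1=1, P2=0, P3=12, P4=38, P5=3, P6=17
Average waiting = (1+0+12+38+3+17) / 6 = 71/6 = 11.83

11.83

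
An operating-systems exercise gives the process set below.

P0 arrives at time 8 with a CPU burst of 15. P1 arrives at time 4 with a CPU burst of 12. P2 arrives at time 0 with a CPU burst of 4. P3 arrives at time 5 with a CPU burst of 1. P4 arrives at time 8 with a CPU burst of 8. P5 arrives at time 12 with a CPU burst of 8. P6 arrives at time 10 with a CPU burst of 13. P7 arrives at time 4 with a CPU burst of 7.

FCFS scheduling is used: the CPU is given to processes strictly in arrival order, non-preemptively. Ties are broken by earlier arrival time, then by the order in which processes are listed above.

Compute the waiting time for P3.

18

Gantt: | P2 0-4 | P1 4-16 | P7 16-23 | P3 23-24 | P0 24-39 | P4 39-47 | P6 47-60 | P5 60-68 |
Completion: P0=39  P1=16  P2=4  P3=24  P4=47  P5=68  P6=60  P7=23
Turnaround (C−A): P0=31  P1=12  P2=4  P3=19  P4=39  P5=56  P6=50  P7=19
Waiting(P3) = turnaround − burst = 19 − 1 = 18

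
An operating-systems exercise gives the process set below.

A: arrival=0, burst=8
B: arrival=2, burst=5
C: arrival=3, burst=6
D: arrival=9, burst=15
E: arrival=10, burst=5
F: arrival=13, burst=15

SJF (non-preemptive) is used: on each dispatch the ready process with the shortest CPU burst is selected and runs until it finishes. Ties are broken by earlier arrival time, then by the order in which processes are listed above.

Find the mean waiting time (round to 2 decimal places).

Timeline: | A 0-8 | B 8-13 | E 13-18 | C 18-24 | D 24-39 | F 39-54 |
Completion: A=8  B=13  C=24  D=39  E=18  F=54
Waiting times: A=0, B=6, C=15, D=15, E=3, F=26
Average waiting = (0+6+15+15+3+26) / 6 = 65/6 = 10.83

10.83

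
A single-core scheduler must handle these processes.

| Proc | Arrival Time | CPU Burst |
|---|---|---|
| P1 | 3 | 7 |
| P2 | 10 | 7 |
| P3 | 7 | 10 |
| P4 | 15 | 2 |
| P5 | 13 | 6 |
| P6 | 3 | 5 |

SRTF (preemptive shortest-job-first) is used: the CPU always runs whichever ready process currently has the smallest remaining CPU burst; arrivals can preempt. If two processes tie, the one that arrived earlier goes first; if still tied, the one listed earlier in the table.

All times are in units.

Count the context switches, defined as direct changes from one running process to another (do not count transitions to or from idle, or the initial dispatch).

Schedule: | idle 0-3 | P6 3-8 | P1 8-15 | P4 15-17 | P5 17-23 | P2 23-30 | P3 30-40 |
Completion: P1=15  P2=30  P3=40  P4=17  P5=23  P6=8

5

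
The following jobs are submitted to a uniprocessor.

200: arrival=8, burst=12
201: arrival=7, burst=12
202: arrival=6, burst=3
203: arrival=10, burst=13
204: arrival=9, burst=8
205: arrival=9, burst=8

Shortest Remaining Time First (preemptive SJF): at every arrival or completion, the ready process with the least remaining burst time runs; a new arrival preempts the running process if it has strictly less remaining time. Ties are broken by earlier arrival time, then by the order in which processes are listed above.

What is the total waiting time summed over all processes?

Gantt: | idle 0-6 | 202 6-9 | 204 9-17 | 205 17-25 | 201 25-37 | 200 37-49 | 203 49-62 |
Completion: 200=49  201=37  202=9  203=62  204=17  205=25
Waiting = turnaround − burst: 200=29, 201=18, 202=0, 203=39, 204=0, 205=8
Total waiting = 29 + 18 + 0 + 39 + 0 + 8 = 94

94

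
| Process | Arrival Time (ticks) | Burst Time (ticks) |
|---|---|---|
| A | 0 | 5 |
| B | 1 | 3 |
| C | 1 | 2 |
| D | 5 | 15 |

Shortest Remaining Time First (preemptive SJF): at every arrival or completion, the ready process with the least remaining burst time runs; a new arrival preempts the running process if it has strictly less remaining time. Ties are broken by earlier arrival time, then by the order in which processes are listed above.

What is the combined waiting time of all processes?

Gantt: | A 0-1 | C 1-3 | B 3-6 | A 6-10 | D 10-25 |
Completion: A=10  B=6  C=3  D=25
Turnaround (C−A): A=10  B=5  C=2  D=20
Waiting = turnaround − burst: A=5, B=2, C=0, D=5
Total waiting = 5 + 2 + 0 + 5 = 12

12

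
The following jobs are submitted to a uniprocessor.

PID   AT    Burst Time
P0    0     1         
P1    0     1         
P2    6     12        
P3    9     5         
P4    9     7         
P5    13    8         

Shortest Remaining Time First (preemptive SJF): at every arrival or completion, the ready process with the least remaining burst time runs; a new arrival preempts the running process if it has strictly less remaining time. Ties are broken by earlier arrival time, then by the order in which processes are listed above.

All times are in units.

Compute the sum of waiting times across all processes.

Gantt: | P0 0-1 | P1 1-2 | idle 2-6 | P2 6-9 | P3 9-14 | P4 14-21 | P5 21-29 | P2 29-38 |
Completion: P0=1  P1=2  P2=38  P3=14  P4=21  P5=29
Waiting = turnaround − burst: P0=0, P1=1, P2=20, P3=0, P4=5, P5=8
Total waiting = 0 + 1 + 20 + 0 + 5 + 8 = 34

34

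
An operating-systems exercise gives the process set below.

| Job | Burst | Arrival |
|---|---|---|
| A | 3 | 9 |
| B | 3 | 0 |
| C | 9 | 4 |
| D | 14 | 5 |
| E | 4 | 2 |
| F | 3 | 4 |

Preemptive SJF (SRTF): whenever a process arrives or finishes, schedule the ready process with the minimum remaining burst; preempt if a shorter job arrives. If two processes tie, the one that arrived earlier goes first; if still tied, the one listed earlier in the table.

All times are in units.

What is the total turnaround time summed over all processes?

Timeline: | B 0-3 | E 3-7 | F 7-10 | A 10-13 | C 13-22 | D 22-36 |
Completion: A=13  B=3  C=22  D=36  E=7  F=10
Turnaround (C−A): A=4  B=3  C=18  D=31  E=5  F=6
Turnaround = completion − arrival: A=4, B=3, C=18, D=31, E=5, F=6
Total turnaround = 4 + 3 + 18 + 31 + 5 + 6 = 67

67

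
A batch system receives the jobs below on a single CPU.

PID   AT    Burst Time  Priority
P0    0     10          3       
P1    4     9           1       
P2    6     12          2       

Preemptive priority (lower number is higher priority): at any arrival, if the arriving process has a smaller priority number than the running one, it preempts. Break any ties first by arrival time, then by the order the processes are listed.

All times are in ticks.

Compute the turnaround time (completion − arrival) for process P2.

19

Schedule: | P0 0-4 | P1 4-13 | P2 13-25 | P0 25-31 |
Completion: P0=31  P1=13  P2=25
Turnaround(P2) = completion − arrival = 25 − 6 = 19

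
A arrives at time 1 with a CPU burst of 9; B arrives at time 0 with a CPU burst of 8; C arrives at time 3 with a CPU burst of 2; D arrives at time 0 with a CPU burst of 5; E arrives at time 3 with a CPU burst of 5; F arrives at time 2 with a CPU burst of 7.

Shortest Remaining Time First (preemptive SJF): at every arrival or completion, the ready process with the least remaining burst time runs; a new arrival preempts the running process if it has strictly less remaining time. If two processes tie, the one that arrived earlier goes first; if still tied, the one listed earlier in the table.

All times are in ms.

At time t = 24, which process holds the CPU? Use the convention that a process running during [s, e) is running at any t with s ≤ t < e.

Gantt: | D 0-5 | C 5-7 | E 7-12 | F 12-19 | B 19-27 | A 27-36 |
Completion: A=36  B=27  C=7  D=5  E=12  F=19
Turnaround (C−A): A=35  B=27  C=4  D=5  E=9  F=17

B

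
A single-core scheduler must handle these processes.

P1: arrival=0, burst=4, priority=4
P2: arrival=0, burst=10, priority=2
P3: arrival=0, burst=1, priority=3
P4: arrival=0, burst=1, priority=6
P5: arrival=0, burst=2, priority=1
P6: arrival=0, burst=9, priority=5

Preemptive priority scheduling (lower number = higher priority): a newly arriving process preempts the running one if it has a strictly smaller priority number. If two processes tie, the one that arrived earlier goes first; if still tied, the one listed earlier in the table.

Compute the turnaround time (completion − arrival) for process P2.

Timeline: | P5 0-2 | P2 2-12 | P3 12-13 | P1 13-17 | P6 17-26 | P4 26-27 |
Completion: P1=17  P2=12  P3=13  P4=27  P5=2  P6=26
Turnaround (C−A): P1=17  P2=12  P3=13  P4=27  P5=2  P6=26
Turnaround(P2) = completion − arrival = 12 − 0 = 12

12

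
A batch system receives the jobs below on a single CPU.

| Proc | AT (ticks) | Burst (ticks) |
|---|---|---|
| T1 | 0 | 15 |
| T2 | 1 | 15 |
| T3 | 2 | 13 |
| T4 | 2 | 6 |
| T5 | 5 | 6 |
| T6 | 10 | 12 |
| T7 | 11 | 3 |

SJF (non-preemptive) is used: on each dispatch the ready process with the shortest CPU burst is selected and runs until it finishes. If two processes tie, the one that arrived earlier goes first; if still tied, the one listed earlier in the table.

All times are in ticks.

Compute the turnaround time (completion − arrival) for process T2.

Gantt: | T1 0-15 | T7 15-18 | T4 18-24 | T5 24-30 | T6 30-42 | T3 42-55 | T2 55-70 |
Completion: T1=15  T2=70  T3=55  T4=24  T5=30  T6=42  T7=18
Turnaround(T2) = completion − arrival = 70 − 1 = 69

69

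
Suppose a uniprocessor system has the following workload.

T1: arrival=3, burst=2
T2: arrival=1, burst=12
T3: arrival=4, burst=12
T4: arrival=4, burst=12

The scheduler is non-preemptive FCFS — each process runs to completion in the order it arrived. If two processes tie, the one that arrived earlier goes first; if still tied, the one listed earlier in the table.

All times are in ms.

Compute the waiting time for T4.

23

Timeline: | idle 0-1 | T2 1-13 | T1 13-15 | T3 15-27 | T4 27-39 |
Completion: T1=15  T2=13  T3=27  T4=39
Waiting(T4) = turnaround − burst = 35 − 12 = 23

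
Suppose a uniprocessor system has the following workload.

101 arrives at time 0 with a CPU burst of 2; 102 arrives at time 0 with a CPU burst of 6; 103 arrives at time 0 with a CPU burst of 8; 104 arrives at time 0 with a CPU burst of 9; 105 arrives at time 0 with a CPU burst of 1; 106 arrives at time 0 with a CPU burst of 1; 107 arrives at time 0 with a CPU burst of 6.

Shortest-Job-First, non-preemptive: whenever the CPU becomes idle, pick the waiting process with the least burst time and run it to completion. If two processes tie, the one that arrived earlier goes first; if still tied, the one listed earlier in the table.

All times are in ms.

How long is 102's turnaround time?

Timeline: | 105 0-1 | 106 1-2 | 101 2-4 | 102 4-10 | 107 10-16 | 103 16-24 | 104 24-33 |
Completion: 101=4  102=10  103=24  104=33  105=1  106=2  107=16
Turnaround(102) = completion − arrival = 10 − 0 = 10

10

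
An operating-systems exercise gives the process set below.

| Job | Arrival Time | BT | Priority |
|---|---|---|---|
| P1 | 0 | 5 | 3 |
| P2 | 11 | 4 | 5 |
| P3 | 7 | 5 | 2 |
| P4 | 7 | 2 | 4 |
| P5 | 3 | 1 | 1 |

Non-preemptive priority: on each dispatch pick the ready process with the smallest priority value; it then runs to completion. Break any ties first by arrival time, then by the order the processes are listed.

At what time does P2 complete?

Timeline: | P1 0-5 | P5 5-6 | idle 6-7 | P3 7-12 | P4 12-14 | P2 14-18 |
Completion: P1=5  P2=18  P3=12  P4=14  P5=6

18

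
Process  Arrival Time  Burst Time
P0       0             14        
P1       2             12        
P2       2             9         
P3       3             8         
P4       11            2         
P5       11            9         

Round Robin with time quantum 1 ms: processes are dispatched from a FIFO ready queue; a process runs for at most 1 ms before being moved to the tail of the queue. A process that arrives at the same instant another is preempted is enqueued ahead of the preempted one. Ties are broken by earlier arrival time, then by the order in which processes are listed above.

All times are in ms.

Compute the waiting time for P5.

Gantt: | P0 0-2 | P1 2-3 | P2 3-4 | P0 4-5 | P3 5-6 | P1 6-7 | P2 7-8 | P0 8-9 | P3 9-10 | P1 10-11 | P2 11-12 | P0 12-13 | P3 13-14 | P4 14-15 | P5 15-16 | P1 16-17 | P2 17-18 | P0 18-19 | P3 19-20 | P4 20-21 | P5 21-22 | P1 22-23 | P2 23-24 | P0 24-25 | P3 25-26 | P5 26-27 | P1 27-28 | P2 28-29 | P0 29-30 | P3 30-31 | P5 31-32 | P1 32-33 | P2 33-34 | P0 34-35 | P3 35-36 | P5 36-37 | P1 37-38 | P2 38-39 | P0 39-40 | P3 40-41 | P5 41-42 | P1 42-43 | P2 43-44 | P0 44-45 | P5 45-46 | P1 46-47 | P0 47-48 | P5 48-49 | P1 49-50 | P0 50-51 | P5 51-52 | P1 52-53 | P0 53-54 |
Completion: P0=54  P1=53  P2=44  P3=41  P4=21  P5=52
Turnaround (C−A): P0=54  P1=51  P2=42  P3=38  P4=10  P5=41
Waiting(P5) = turnaround − burst = 41 − 9 = 32

32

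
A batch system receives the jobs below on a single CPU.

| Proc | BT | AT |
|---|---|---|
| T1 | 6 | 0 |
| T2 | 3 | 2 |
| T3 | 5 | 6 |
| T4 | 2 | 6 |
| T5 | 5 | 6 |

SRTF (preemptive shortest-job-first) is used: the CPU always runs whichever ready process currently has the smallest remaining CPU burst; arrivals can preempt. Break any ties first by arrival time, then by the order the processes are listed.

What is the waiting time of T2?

Schedule: | T1 0-2 | T2 2-5 | T1 5-6 | T4 6-8 | T1 8-11 | T3 11-16 | T5 16-21 |
Completion: T1=11  T2=5  T3=16  T4=8  T5=21
Waiting(T2) = turnaround − burst = 3 − 3 = 0

0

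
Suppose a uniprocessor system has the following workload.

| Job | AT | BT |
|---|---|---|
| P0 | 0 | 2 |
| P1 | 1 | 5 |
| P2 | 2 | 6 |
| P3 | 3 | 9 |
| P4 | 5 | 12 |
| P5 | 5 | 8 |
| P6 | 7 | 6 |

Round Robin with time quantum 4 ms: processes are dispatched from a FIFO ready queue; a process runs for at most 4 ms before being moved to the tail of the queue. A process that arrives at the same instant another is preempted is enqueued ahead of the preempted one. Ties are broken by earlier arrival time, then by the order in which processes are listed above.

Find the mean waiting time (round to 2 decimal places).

Timeline: | P0 0-2 | P1 2-6 | P2 6-10 | P3 10-14 | P4 14-18 | P5 18-22 | P1 22-23 | P6 23-27 | P2 27-29 | P3 29-33 | P4 33-37 | P5 37-41 | P6 41-43 | P3 43-44 | P4 44-48 |
Completion: P0=2  P1=23  P2=29  P3=44  P4=48  P5=41  P6=43
Waiting times: P0=0, P1=17, P2=21, P3=32, P4=31, P5=28, P6=30
Average waiting = (0+17+21+32+31+28+30) / 7 = 159/7 = 22.71

22.71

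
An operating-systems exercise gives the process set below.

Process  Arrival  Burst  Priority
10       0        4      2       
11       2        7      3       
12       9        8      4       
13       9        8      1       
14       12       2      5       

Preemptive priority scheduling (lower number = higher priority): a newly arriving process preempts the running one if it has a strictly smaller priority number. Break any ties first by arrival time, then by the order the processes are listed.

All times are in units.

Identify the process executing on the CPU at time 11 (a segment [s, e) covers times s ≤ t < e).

13

Timeline: | 10 0-4 | 11 4-9 | 13 9-17 | 11 17-19 | 12 19-27 | 14 27-29 |
Completion: 10=4  11=19  12=27  13=17  14=29
Turnaround (C−A): 10=4  11=17  12=18  13=8  14=17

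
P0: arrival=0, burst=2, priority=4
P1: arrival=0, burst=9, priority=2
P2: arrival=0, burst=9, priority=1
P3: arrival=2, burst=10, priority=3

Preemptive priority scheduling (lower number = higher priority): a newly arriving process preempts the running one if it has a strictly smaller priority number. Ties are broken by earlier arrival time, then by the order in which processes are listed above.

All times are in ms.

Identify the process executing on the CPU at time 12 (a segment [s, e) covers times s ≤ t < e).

P1

Timeline: | P2 0-9 | P1 9-18 | P3 18-28 | P0 28-30 |
Completion: P0=30  P1=18  P2=9  P3=28
Turnaround (C−A): P0=30  P1=18  P2=9  P3=26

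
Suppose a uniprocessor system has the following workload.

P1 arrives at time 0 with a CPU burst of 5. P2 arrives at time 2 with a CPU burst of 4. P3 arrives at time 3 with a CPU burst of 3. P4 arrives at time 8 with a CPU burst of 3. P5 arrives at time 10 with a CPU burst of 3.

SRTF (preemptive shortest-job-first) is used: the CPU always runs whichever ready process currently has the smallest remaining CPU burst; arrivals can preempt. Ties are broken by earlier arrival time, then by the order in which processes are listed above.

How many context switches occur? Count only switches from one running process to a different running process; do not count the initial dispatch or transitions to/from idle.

Schedule: | P1 0-5 | P3 5-8 | P4 8-11 | P5 11-14 | P2 14-18 |
Completion: P1=5  P2=18  P3=8  P4=11  P5=14

4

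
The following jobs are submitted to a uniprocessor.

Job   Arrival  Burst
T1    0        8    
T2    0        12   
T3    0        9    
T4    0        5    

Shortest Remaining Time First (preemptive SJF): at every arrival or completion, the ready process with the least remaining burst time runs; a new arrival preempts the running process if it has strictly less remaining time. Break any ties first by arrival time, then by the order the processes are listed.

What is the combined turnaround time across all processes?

74

Schedule: | T4 0-5 | T1 5-13 | T3 13-22 | T2 22-34 |
Completion: T1=13  T2=34  T3=22  T4=5
Turnaround (C−A): T1=13  T2=34  T3=22  T4=5
Turnaround = completion − arrival: T1=13, T2=34, T3=22, T4=5
Total turnaround = 13 + 34 + 22 + 5 = 74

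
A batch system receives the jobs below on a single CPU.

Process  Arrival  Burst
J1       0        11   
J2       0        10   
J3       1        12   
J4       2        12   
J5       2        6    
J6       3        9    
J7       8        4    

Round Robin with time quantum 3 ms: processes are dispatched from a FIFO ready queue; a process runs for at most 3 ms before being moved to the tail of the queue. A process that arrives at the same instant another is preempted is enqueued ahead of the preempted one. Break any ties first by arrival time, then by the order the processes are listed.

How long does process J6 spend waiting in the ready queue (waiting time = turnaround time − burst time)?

Schedule: | J1 0-3 | J2 3-6 | J3 6-9 | J4 9-12 | J5 12-15 | J6 15-18 | J1 18-21 | J2 21-24 | J7 24-27 | J3 27-30 | J4 30-33 | J5 33-36 | J6 36-39 | J1 39-42 | J2 42-45 | J7 45-46 | J3 46-49 | J4 49-52 | J6 52-55 | J1 55-57 | J2 57-58 | J3 58-61 | J4 61-64 |
Completion: J1=57  J2=58  J3=61  J4=64  J5=36  J6=55  J7=46
Waiting(J6) = turnaround − burst = 52 − 9 = 43

43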